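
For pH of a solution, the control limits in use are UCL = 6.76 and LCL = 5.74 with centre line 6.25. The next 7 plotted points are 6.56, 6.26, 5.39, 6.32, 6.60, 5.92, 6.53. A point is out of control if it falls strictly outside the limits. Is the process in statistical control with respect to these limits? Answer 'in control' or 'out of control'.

Compare each point to [5.74, 6.76]: sample 3 = 5.39 < LCL.

out of control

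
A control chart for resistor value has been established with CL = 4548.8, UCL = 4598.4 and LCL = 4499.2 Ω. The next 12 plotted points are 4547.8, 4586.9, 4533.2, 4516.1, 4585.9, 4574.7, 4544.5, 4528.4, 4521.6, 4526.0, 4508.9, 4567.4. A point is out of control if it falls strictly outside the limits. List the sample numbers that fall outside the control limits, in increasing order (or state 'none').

none

All 12 points lie within [4499.2, 4598.4].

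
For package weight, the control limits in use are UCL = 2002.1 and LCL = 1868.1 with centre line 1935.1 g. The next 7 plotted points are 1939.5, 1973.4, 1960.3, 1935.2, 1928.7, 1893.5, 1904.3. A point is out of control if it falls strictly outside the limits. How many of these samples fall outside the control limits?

0

All 7 points lie within [1868.1, 2002.1].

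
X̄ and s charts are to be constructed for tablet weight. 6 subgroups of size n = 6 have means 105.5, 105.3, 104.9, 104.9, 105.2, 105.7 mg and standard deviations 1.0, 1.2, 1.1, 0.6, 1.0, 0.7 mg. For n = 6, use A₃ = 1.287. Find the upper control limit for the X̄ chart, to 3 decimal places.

X̄̄ = (105.5 + 105.3 + 104.9 + 104.9 + 105.2 + 105.7) / 6 = 105.2500
s̄ = (1.0 + 1.2 + 1.1 + 0.6 + 1.0 + 0.7) / 6 = 0.9333
UCL = X̄̄ + A₃·s̄ = 105.2500 + 1.287 × 0.9333 = 106.4512

106.451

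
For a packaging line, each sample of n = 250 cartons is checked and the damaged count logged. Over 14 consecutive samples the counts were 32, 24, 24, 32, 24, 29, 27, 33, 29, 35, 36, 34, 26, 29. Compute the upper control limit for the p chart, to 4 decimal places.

p̄ = Σdᵢ / (k·n) = 414 / (14 × 250) = 0.11829
UCL = p̄ + 3·√(p̄(1−p̄)/n) = 0.11829 + 3 × √(0.11829×0.88171/250) = 0.11829 + 3 × 0.02042 = 0.17956

0.1796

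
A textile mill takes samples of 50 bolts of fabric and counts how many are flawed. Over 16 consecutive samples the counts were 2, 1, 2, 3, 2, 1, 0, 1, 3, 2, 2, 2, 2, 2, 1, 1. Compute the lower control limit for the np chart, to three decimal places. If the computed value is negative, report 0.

0.000

p̄ = Σdᵢ / (k·n) = 27 / (16 × 50) = 0.03375
LCL = np̄ − 3·√(np̄(1−p̄)) = 1.6875 − 3 × 1.2769 = -2.1433 → 0 (negative, so LCL = 0)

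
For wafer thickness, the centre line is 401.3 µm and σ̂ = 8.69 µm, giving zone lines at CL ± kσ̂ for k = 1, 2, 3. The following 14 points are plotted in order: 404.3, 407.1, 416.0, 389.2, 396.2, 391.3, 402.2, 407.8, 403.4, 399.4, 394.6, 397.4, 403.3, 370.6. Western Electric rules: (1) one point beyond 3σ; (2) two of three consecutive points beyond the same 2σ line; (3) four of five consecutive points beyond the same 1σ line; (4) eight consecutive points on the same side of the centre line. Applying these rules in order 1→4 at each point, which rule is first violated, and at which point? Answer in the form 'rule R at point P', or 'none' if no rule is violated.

rule 1 at point 14

Zone of each point (C = within 1σ̂, B = 1σ̂–2σ̂, A = 2σ̂–3σ̂, * = beyond 3σ̂; sign = side of CL): 1:+C, 2:+C, 3:+B, 4:-B, 5:-C, 6:-B, 7:+C, 8:+C, 9:+C, 10:-C, 11:-C, 12:-C, 13:+C, 14:-*
Rule 1 (one point beyond the 3σ limits) is satisfied at point 14.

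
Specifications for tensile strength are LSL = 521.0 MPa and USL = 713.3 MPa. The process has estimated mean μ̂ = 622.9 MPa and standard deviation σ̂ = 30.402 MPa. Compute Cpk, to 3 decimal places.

Cpu = (USL − μ̂) / (3σ̂) = (713.3 − 622.9) / (3 × 30.402) = 0.9912; Cpl = (μ̂ − LSL) / (3σ̂) = (622.9 − 521.0) / (3 × 30.402) = 1.1173; Cpk = min(Cpu, Cpl) = 0.9912

0.991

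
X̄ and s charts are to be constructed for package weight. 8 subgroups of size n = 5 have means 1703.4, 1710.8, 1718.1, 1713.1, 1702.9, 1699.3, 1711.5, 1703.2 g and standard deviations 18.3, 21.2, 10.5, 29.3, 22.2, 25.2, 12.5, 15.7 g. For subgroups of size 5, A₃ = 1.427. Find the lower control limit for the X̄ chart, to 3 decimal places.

1680.157

X̄̄ = (1703.4 + 1710.8 + 1718.1 + 1713.1 + 1702.9 + 1699.3 + 1711.5 + 1703.2) / 8 = 1707.7875
s̄ = (18.3 + 21.2 + 10.5 + 29.3 + 22.2 + 25.2 + 12.5 + 15.7) / 8 = 19.3625
LCL = X̄̄ − A₃·s̄ = 1707.7875 − 1.427 × 19.3625 = 1680.1572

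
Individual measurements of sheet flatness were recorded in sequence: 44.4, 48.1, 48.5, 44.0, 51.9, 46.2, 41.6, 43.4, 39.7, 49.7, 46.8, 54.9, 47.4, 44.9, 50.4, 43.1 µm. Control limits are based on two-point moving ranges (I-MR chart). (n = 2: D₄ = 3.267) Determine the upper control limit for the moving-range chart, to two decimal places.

Moving ranges: 3.7, 0.4, 4.5, 7.9, 5.7, 4.6, 1.8, 3.7, 10.0, 2.9, 8.1, 7.5, 2.5, 5.5, 7.3; M̄R̄ = 76.1000 / 15 = 5.0733
UCL_MR = D₄·M̄R̄ = 3.267 × 5.0733 = 16.5746

16.57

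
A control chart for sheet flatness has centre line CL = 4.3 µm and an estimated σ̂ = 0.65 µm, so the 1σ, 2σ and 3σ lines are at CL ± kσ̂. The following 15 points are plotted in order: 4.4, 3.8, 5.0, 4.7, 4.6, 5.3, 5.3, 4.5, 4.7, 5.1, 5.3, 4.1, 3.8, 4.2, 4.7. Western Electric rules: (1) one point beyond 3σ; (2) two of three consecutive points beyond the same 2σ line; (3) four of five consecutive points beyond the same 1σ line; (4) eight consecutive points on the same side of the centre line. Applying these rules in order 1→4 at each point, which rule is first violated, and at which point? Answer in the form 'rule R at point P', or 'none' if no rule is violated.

rule 4 at point 10

Zone of each point (C = within 1σ̂, B = 1σ̂–2σ̂, A = 2σ̂–3σ̂, * = beyond 3σ̂; sign = side of CL): 1:+C, 2:-C, 3:+B, 4:+C, 5:+C, 6:+B, 7:+B, 8:+C, 9:+C, 10:+B, 11:+B, 12:-C, 13:-C, 14:-C, 15:+C
Rule 4 (eight consecutive points on the same side of the centre line) is satisfied at point 10.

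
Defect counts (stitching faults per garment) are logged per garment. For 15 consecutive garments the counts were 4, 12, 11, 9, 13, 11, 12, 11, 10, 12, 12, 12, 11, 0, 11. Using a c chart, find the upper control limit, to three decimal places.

c̄ = (4 + 12 + 11 + 9 + 13 + 11 + 12 + 11 + 10 + 12 + 12 + 12 + 11 + 0 + 11) / 15 = 151 / 15 = 10.0667
UCL = c̄ + 3√c̄ = 10.0667 + 3 × √10.0667 = 10.0667 + 3 × 3.1728 = 19.5851

19.585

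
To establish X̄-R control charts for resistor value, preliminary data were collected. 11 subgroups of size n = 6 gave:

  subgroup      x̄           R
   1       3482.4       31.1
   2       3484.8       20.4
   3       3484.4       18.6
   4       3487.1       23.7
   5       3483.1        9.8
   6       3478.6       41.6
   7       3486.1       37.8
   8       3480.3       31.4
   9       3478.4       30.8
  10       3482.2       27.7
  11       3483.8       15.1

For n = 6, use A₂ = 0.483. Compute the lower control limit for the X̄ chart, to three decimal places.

3470.191

X̄̄ = (3482.4 + 3484.8 + 3484.4 + 3487.1 + 3483.1 + 3478.6 + 3486.1 + 3480.3 + 3478.4 + 3482.2 + 3483.8) / 11 = 38311.2000 / 11 = 3482.8364
R̄ = (31.1 + 20.4 + 18.6 + 23.7 + 9.8 + 41.6 + 37.8 + 31.4 + 30.8 + 27.7 + 15.1) / 11 = 288.0000 / 11 = 26.1818
LCL = X̄̄ − A₂·R̄ = 3482.8364 − 0.483 × 26.1818 = 3470.1905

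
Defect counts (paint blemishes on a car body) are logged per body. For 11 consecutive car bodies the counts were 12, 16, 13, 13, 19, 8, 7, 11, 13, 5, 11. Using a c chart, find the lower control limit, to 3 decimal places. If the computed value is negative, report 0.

c̄ = (12 + 16 + 13 + 13 + 19 + 8 + 7 + 11 + 13 + 5 + 11) / 11 = 128 / 11 = 11.6364
LCL = c̄ − 3√c̄ = 11.6364 − 3 × 3.4112 = 1.4027

1.403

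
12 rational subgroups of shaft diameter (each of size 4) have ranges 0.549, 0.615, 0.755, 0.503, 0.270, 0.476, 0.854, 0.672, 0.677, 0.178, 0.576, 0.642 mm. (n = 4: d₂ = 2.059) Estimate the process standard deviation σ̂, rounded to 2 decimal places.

0.27

R̄ = (0.549 + 0.615 + 0.755 + 0.503 + 0.270 + 0.476 + 0.854 + 0.672 + 0.677 + 0.178 + 0.576 + 0.642) / 12 = 0.5639
σ̂ = R̄ / d₂ = 0.5639 / 2.059 = 0.2739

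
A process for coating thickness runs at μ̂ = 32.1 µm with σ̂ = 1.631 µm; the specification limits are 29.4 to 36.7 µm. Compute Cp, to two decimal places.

Cp = (USL − LSL) / (6σ̂) = (36.7 − 29.4) / (6 × 1.631) = 7.3000 / 9.7860 = 0.7460

0.75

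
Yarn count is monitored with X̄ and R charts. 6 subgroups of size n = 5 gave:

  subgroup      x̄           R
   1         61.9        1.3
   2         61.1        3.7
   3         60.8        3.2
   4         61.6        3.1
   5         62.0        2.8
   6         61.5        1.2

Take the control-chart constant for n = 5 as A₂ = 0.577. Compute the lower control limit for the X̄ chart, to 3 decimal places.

X̄̄ = (61.9 + 61.1 + 60.8 + 61.6 + 62.0 + 61.5) / 6 = 368.9000 / 6 = 61.4833
R̄ = (1.3 + 3.7 + 3.2 + 3.1 + 2.8 + 1.2) / 6 = 15.3000 / 6 = 2.5500
LCL = X̄̄ − A₂·R̄ = 61.4833 − 0.577 × 2.5500 = 60.0120

60.012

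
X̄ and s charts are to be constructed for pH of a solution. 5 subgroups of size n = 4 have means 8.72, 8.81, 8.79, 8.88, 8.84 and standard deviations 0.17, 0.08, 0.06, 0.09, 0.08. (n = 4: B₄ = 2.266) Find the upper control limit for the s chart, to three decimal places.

s̄ = (0.17 + 0.08 + 0.06 + 0.09 + 0.08) / 5 = 0.0960
UCL_s = B₄·s̄ = 2.266 × 0.0960 = 0.2175

0.218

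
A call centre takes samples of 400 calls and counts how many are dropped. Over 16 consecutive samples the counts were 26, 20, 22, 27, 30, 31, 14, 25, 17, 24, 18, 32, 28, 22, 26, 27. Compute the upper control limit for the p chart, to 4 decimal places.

p̄ = Σdᵢ / (k·n) = 389 / (16 × 400) = 0.06078
UCL = p̄ + 3·√(p̄(1−p̄)/n) = 0.06078 + 3 × √(0.06078×0.93922/400) = 0.06078 + 3 × 0.01195 = 0.09662

0.0966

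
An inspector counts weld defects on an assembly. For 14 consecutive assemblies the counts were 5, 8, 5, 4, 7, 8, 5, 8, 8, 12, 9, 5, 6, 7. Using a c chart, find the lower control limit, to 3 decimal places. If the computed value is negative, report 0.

c̄ = (5 + 8 + 5 + 4 + 7 + 8 + 5 + 8 + 8 + 12 + 9 + 5 + 6 + 7) / 14 = 97 / 14 = 6.9286
LCL = c̄ − 3√c̄ = 6.9286 − 3 × 2.6322 = -0.9681 → 0 (cannot be negative)

0.000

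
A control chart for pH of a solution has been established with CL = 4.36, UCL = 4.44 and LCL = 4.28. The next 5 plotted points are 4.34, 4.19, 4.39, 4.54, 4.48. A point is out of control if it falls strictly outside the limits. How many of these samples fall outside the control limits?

Compare each point to [4.28, 4.44]: sample 2 = 4.19 < LCL; sample 4 = 4.54 > UCL; sample 5 = 4.48 > UCL.

3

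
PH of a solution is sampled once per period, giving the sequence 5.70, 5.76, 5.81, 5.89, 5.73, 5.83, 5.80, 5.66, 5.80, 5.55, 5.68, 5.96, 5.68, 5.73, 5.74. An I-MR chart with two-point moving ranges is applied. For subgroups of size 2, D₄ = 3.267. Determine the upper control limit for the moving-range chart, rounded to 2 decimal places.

Moving ranges: 0.06, 0.05, 0.08, 0.16, 0.10, 0.03, 0.14, 0.14, 0.25, 0.13, 0.28, 0.28, 0.05, 0.01; M̄R̄ = 1.7600 / 14 = 0.1257
UCL_MR = D₄·M̄R̄ = 3.267 × 0.1257 = 0.4107

0.41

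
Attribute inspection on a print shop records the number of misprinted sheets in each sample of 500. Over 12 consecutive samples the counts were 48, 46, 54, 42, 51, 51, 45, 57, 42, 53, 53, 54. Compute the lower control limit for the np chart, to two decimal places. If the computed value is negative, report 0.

p̄ = Σdᵢ / (k·n) = 596 / (12 × 500) = 0.09933
LCL = np̄ − 3·√(np̄(1−p̄)) = 49.6667 − 3 × 6.6883 = 29.6018

29.60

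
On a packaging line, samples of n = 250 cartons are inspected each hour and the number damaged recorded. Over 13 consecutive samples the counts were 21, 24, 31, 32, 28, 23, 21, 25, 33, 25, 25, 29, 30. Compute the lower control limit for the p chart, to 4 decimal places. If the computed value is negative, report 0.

p̄ = Σdᵢ / (k·n) = 347 / (13 × 250) = 0.10677
LCL = p̄ − 3·√(p̄(1−p̄)/n) = 0.10677 − 3 × 0.01953 = 0.04817

0.0482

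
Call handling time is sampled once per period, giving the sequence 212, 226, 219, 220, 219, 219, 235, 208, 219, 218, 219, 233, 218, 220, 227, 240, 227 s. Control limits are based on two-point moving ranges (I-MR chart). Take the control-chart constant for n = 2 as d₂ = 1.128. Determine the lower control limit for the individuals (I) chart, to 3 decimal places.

198.524

X̄ = (212 + 226 + 219 + 220 + 219 + 219 + 235 + 208 + 219 + 218 + 219 + 233 + 218 + 220 + 227 + 240 + 227) / 17 = 222.2941
Moving ranges: 14, 7, 1, 1, 0, 16, 27, 11, 1, 1, 14, 15, 2, 7, 13, 13; M̄R̄ = 143.0000 / 16 = 8.9375
LCL = X̄ − 3·M̄R̄/d₂ = 222.2941 − 3 × 8.9375 / 1.128 = 198.5242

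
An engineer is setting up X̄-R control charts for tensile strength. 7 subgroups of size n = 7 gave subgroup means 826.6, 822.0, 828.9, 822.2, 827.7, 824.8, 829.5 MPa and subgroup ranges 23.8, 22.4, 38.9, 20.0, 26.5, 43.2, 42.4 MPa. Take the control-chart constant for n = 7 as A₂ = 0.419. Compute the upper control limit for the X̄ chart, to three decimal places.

X̄̄ = (826.6 + 822.0 + 828.9 + 822.2 + 827.7 + 824.8 + 829.5) / 7 = 5781.7000 / 7 = 825.9571
R̄ = (23.8 + 22.4 + 38.9 + 20.0 + 26.5 + 43.2 + 42.4) / 7 = 217.2000 / 7 = 31.0286
UCL = X̄̄ + A₂·R̄ = 825.9571 + 0.419 × 31.0286 = 838.9581

838.958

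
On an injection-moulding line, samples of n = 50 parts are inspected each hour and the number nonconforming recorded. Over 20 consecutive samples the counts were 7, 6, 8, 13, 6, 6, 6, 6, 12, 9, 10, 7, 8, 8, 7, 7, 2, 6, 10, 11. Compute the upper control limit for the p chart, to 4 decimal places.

0.3085

p̄ = Σdᵢ / (k·n) = 155 / (20 × 50) = 0.15500
UCL = p̄ + 3·√(p̄(1−p̄)/n) = 0.15500 + 3 × √(0.15500×0.84500/50) = 0.15500 + 3 × 0.05118 = 0.30854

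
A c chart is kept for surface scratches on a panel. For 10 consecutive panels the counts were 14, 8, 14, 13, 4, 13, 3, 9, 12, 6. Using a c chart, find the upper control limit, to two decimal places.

c̄ = (14 + 8 + 14 + 13 + 4 + 13 + 3 + 9 + 12 + 6) / 10 = 96 / 10 = 9.6000
UCL = c̄ + 3√c̄ = 9.6000 + 3 × √9.6000 = 9.6000 + 3 × 3.0984 = 18.8952

18.90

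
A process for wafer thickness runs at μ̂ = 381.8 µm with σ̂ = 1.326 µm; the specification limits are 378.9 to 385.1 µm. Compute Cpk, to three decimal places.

0.729

Cpu = (USL − μ̂) / (3σ̂) = (385.1 − 381.8) / (3 × 1.326) = 0.8296; Cpl = (μ̂ − LSL) / (3σ̂) = (381.8 − 378.9) / (3 × 1.326) = 0.7290; Cpk = min(Cpu, Cpl) = 0.7290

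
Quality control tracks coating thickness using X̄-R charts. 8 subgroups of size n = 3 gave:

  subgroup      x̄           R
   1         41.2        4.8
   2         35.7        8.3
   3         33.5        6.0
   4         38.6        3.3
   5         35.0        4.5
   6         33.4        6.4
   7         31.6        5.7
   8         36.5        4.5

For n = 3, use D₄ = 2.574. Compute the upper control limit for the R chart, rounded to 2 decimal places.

14.00

R̄ = (4.8 + 8.3 + 6.0 + 3.3 + 4.5 + 6.4 + 5.7 + 4.5) / 8 = 43.5000 / 8 = 5.4375
UCL_R = D₄·R̄ = 2.574 × 5.4375 = 13.9961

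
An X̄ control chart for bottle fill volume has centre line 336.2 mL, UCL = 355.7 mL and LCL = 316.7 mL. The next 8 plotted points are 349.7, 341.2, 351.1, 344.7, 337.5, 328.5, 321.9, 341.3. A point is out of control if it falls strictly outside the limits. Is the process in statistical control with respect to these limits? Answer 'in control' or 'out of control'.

in control

All 8 points lie within [316.7, 355.7].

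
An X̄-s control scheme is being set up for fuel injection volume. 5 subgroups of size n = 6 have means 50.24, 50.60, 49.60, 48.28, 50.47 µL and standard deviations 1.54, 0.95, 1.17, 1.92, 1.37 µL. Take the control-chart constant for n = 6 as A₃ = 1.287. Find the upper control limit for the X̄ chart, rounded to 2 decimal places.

51.63

X̄̄ = (50.24 + 50.60 + 49.60 + 48.28 + 50.47) / 5 = 49.8380
s̄ = (1.54 + 0.95 + 1.17 + 1.92 + 1.37) / 5 = 1.3900
UCL = X̄̄ + A₃·s̄ = 49.8380 + 1.287 × 1.3900 = 51.6269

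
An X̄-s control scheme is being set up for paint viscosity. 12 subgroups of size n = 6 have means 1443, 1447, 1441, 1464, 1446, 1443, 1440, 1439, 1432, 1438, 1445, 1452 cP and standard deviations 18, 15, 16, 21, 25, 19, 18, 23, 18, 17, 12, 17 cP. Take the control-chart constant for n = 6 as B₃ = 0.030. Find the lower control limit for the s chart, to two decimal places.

0.55

s̄ = (18 + 15 + 16 + 21 + 25 + 19 + 18 + 23 + 18 + 17 + 12 + 17) / 12 = 18.2500
LCL_s = B₃·s̄ = 0.030 × 18.2500 = 0.5475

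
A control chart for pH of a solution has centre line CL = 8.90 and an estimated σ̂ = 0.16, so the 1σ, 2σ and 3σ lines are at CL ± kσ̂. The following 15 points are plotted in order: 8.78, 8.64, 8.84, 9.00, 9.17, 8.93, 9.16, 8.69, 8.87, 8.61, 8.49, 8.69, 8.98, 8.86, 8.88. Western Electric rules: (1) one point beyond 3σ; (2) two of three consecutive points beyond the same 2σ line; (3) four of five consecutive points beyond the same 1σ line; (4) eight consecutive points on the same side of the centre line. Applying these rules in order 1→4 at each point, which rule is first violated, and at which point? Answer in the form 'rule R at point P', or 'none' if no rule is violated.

rule 3 at point 12

Zone of each point (C = within 1σ̂, B = 1σ̂–2σ̂, A = 2σ̂–3σ̂, * = beyond 3σ̂; sign = side of CL): 1:-C, 2:-B, 3:-C, 4:+C, 5:+B, 6:+C, 7:+B, 8:-B, 9:-C, 10:-B, 11:-A, 12:-B, 13:+C, 14:-C, 15:-C
Rule 3 (four of five consecutive points beyond the same 1σ limit) is satisfied at point 12.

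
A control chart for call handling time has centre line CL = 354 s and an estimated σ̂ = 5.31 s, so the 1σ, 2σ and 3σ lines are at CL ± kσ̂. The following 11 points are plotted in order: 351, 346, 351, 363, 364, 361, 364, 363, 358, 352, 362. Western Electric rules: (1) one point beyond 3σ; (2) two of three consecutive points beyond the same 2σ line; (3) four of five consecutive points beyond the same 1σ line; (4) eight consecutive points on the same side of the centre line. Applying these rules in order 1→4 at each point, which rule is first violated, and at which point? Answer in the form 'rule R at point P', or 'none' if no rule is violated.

rule 3 at point 7

Zone of each point (C = within 1σ̂, B = 1σ̂–2σ̂, A = 2σ̂–3σ̂, * = beyond 3σ̂; sign = side of CL): 1:-C, 2:-B, 3:-C, 4:+B, 5:+B, 6:+B, 7:+B, 8:+B, 9:+C, 10:-C, 11:+B
Rule 3 (four of five consecutive points beyond the same 1σ limit) is satisfied at point 7.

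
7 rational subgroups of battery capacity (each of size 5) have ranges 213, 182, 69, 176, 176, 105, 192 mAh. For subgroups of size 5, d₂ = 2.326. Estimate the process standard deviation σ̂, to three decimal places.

R̄ = (213 + 182 + 69 + 176 + 176 + 105 + 192) / 7 = 159.0000
σ̂ = R̄ / d₂ = 159.0000 / 2.326 = 68.3577

68.358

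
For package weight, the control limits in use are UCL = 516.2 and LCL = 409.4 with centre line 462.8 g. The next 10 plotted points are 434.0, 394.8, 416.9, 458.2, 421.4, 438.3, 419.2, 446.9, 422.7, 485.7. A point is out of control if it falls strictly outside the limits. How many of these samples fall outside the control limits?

Compare each point to [409.4, 516.2]: sample 2 = 394.8 < LCL.

1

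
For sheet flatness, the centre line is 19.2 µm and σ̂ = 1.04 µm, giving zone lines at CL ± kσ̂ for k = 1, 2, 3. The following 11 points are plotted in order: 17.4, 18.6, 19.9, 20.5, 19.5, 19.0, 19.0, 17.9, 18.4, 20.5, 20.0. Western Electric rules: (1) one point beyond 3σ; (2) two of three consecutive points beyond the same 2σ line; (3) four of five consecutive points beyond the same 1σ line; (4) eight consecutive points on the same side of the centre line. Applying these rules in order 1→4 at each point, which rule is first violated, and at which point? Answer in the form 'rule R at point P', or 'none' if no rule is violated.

none

Zone of each point (C = within 1σ̂, B = 1σ̂–2σ̂, A = 2σ̂–3σ̂, * = beyond 3σ̂; sign = side of CL): 1:-B, 2:-C, 3:+C, 4:+B, 5:+C, 6:-C, 7:-C, 8:-B, 9:-C, 10:+B, 11:+C
No rule fires across all 11 points.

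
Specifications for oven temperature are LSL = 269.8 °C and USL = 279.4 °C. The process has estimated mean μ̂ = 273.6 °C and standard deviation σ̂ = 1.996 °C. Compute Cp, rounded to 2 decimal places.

Cp = (USL − LSL) / (6σ̂) = (279.4 − 269.8) / (6 × 1.996) = 9.6000 / 11.9760 = 0.8016

0.80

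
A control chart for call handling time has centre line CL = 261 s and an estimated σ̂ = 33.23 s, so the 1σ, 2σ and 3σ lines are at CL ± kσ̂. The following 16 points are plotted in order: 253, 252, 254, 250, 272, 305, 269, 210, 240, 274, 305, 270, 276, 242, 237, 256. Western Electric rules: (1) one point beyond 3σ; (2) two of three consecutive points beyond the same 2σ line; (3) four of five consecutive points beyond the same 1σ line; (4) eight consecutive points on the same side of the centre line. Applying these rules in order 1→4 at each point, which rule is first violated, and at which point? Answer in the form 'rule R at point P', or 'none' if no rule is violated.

none

Zone of each point (C = within 1σ̂, B = 1σ̂–2σ̂, A = 2σ̂–3σ̂, * = beyond 3σ̂; sign = side of CL): 1:-C, 2:-C, 3:-C, 4:-C, 5:+C, 6:+B, 7:+C, 8:-B, 9:-C, 10:+C, 11:+B, 12:+C, 13:+C, 14:-C, 15:-C, 16:-C
No rule fires across all 16 points.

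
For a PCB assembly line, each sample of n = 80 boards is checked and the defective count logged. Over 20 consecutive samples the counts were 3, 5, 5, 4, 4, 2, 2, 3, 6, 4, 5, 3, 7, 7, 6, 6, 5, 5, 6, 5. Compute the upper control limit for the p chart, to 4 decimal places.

0.1366

p̄ = Σdᵢ / (k·n) = 93 / (20 × 80) = 0.05813
UCL = p̄ + 3·√(p̄(1−p̄)/n) = 0.05813 + 3 × √(0.05813×0.94188/80) = 0.05813 + 3 × 0.02616 = 0.13660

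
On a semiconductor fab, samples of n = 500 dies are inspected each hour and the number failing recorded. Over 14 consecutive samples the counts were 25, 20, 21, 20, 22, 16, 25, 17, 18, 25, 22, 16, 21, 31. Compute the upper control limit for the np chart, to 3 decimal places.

34.922

p̄ = Σdᵢ / (k·n) = 299 / (14 × 500) = 0.04271
UCL = np̄ + 3·√(np̄(1−p̄)) = 21.3571 + 3 × √(21.3571×0.95729) = 21.3571 + 3 × 4.5216 = 34.9219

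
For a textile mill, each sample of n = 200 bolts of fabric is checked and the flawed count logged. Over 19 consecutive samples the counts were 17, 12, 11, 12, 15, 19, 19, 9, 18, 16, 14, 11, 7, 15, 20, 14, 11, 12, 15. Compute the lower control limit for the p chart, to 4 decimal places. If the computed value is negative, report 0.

0.0160

p̄ = Σdᵢ / (k·n) = 267 / (19 × 200) = 0.07026
LCL = p̄ − 3·√(p̄(1−p̄)/n) = 0.07026 − 3 × 0.01807 = 0.01604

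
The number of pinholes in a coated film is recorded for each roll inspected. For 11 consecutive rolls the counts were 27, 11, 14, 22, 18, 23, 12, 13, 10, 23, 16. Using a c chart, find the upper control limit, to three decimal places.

c̄ = (27 + 11 + 14 + 22 + 18 + 23 + 12 + 13 + 10 + 23 + 16) / 11 = 189 / 11 = 17.1818
UCL = c̄ + 3√c̄ = 17.1818 + 3 × √17.1818 = 17.1818 + 3 × 4.1451 = 29.6171

29.617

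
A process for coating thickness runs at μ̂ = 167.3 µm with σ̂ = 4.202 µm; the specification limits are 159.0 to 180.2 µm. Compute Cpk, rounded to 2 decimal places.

0.66

Cpu = (USL − μ̂) / (3σ̂) = (180.2 − 167.3) / (3 × 4.202) = 1.0233; Cpl = (μ̂ − LSL) / (3σ̂) = (167.3 − 159.0) / (3 × 4.202) = 0.6584; Cpk = min(Cpu, Cpl) = 0.6584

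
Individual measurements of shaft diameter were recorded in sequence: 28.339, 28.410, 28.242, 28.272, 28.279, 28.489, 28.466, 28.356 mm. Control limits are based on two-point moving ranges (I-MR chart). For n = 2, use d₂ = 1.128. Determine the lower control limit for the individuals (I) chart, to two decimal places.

X̄ = (28.339 + 28.410 + 28.242 + 28.272 + 28.279 + 28.489 + 28.466 + 28.356) / 8 = 28.3566
Moving ranges: 0.071, 0.168, 0.030, 0.007, 0.210, 0.023, 0.110; M̄R̄ = 0.6190 / 7 = 0.0884
LCL = X̄ − 3·M̄R̄/d₂ = 28.3566 − 3 × 0.0884 / 1.128 = 28.1214

28.12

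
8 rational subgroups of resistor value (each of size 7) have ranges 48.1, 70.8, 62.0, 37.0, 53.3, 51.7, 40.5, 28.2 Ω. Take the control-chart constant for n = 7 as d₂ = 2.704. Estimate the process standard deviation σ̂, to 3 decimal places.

18.103

R̄ = (48.1 + 70.8 + 62.0 + 37.0 + 53.3 + 51.7 + 40.5 + 28.2) / 8 = 48.9500
σ̂ = R̄ / d₂ = 48.9500 / 2.704 = 18.1028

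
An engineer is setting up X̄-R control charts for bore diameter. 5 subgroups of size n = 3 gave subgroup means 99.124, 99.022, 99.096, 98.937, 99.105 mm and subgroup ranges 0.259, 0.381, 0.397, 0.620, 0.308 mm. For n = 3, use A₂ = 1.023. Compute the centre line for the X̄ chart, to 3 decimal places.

99.057

X̄̄ = (99.124 + 99.022 + 99.096 + 98.937 + 99.105) / 5 = 495.2840 / 5 = 99.0568
CL = X̄̄ = 99.0568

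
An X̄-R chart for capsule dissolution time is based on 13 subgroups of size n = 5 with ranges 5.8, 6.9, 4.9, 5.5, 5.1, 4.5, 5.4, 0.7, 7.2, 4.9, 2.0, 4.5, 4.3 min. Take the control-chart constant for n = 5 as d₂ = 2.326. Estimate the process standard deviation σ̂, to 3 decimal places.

R̄ = (5.8 + 6.9 + 4.9 + 5.5 + 5.1 + 4.5 + 5.4 + 0.7 + 7.2 + 4.9 + 2.0 + 4.5 + 4.3) / 13 = 4.7462
σ̂ = R̄ / d₂ = 4.7462 / 2.326 = 2.0405

2.040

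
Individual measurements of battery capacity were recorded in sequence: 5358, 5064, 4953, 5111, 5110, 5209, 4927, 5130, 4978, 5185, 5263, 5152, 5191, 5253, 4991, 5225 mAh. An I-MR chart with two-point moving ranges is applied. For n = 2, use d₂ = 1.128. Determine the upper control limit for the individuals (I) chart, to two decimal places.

X̄ = (5358 + 5064 + 4953 + 5111 + 5110 + 5209 + 4927 + 5130 + 4978 + 5185 + 5263 + 5152 + 5191 + 5253 + 4991 + 5225) / 16 = 5131.2500
Moving ranges: 294, 111, 158, 1, 99, 282, 203, 152, 207, 78, 111, 39, 62, 262, 234; M̄R̄ = 2293.0000 / 15 = 152.8667
UCL = X̄ + 3·M̄R̄/d₂ = 5131.2500 + 3 × 152.8667 / 1.128 = 5537.8103

5537.81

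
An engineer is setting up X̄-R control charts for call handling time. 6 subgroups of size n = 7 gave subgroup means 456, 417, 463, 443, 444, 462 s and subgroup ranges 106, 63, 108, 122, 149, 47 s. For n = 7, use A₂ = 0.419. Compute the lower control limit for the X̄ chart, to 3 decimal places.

405.949

X̄̄ = (456 + 417 + 463 + 443 + 444 + 462) / 6 = 2685.0000 / 6 = 447.5000
R̄ = (106 + 63 + 108 + 122 + 149 + 47) / 6 = 595.0000 / 6 = 99.1667
LCL = X̄̄ − A₂·R̄ = 447.5000 − 0.419 × 99.1667 = 405.9492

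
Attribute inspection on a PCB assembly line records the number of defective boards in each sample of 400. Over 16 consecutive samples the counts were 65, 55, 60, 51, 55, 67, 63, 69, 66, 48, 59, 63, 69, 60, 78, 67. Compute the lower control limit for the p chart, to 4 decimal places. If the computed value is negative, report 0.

p̄ = Σdᵢ / (k·n) = 995 / (16 × 400) = 0.15547
LCL = p̄ − 3·√(p̄(1−p̄)/n) = 0.15547 − 3 × 0.01812 = 0.10112

0.1011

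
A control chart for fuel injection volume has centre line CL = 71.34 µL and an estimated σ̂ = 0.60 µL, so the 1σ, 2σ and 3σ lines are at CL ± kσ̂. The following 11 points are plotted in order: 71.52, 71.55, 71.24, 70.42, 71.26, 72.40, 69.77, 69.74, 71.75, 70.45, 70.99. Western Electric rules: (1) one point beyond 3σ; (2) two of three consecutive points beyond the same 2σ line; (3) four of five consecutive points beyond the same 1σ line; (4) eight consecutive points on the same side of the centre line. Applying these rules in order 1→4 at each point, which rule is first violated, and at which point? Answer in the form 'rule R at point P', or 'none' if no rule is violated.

rule 2 at point 8

Zone of each point (C = within 1σ̂, B = 1σ̂–2σ̂, A = 2σ̂–3σ̂, * = beyond 3σ̂; sign = side of CL): 1:+C, 2:+C, 3:-C, 4:-B, 5:-C, 6:+B, 7:-A, 8:-A, 9:+C, 10:-B, 11:-C
Rule 2 (two of three consecutive points beyond the same 2σ limit) is satisfied at point 8.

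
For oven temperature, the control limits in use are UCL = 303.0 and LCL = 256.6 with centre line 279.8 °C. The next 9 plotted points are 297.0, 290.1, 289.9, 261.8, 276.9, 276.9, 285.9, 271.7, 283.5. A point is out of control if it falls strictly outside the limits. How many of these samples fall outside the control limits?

0

All 9 points lie within [256.6, 303.0].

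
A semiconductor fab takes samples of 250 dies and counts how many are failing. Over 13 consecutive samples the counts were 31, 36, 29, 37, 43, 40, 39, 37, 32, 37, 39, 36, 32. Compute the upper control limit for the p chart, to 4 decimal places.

p̄ = Σdᵢ / (k·n) = 468 / (13 × 250) = 0.14400
UCL = p̄ + 3·√(p̄(1−p̄)/n) = 0.14400 + 3 × √(0.14400×0.85600/250) = 0.14400 + 3 × 0.02220 = 0.21061

0.2106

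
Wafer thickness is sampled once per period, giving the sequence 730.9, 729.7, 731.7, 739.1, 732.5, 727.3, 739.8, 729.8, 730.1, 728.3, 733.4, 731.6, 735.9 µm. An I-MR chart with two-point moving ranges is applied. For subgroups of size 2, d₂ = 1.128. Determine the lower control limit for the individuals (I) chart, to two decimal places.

X̄ = (730.9 + 729.7 + 731.7 + 739.1 + 732.5 + 727.3 + 739.8 + 729.8 + 730.1 + 728.3 + 733.4 + 731.6 + 735.9) / 13 = 732.3154
Moving ranges: 1.2, 2.0, 7.4, 6.6, 5.2, 12.5, 10.0, 0.3, 1.8, 5.1, 1.8, 4.3; M̄R̄ = 58.2000 / 12 = 4.8500
LCL = X̄ − 3·M̄R̄/d₂ = 732.3154 − 3 × 4.8500 / 1.128 = 719.4164

719.42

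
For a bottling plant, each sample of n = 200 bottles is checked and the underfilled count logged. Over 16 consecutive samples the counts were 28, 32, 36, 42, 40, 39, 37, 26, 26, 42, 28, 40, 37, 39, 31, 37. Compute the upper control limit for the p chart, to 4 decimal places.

0.2556

p̄ = Σdᵢ / (k·n) = 560 / (16 × 200) = 0.17500
UCL = p̄ + 3·√(p̄(1−p̄)/n) = 0.17500 + 3 × √(0.17500×0.82500/200) = 0.17500 + 3 × 0.02687 = 0.25560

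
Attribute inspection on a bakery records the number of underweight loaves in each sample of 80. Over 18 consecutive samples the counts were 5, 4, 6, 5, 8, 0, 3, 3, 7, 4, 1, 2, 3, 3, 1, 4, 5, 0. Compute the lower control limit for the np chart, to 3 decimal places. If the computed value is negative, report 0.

p̄ = Σdᵢ / (k·n) = 64 / (18 × 80) = 0.04444
LCL = np̄ − 3·√(np̄(1−p̄)) = 3.5556 − 3 × 1.8432 = -1.9742 → 0 (negative, so LCL = 0)

0.000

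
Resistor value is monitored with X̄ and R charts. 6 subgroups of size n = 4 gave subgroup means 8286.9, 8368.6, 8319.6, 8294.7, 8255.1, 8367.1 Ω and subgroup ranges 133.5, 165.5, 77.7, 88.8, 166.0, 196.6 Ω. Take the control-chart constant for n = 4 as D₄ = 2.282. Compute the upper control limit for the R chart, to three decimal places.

R̄ = (133.5 + 165.5 + 77.7 + 88.8 + 166.0 + 196.6) / 6 = 828.1000 / 6 = 138.0167
UCL_R = D₄·R̄ = 2.282 × 138.0167 = 314.9540

314.954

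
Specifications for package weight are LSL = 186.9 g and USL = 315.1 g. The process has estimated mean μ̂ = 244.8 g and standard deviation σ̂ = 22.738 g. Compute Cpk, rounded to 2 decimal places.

0.85

Cpu = (USL − μ̂) / (3σ̂) = (315.1 − 244.8) / (3 × 22.738) = 1.0306; Cpl = (μ̂ − LSL) / (3σ̂) = (244.8 − 186.9) / (3 × 22.738) = 0.8488; Cpk = min(Cpu, Cpl) = 0.8488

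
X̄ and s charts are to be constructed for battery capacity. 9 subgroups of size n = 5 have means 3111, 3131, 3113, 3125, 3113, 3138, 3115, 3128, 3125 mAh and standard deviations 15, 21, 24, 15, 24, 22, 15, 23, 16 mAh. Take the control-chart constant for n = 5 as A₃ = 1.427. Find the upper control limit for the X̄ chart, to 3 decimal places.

X̄̄ = (3111 + 3131 + 3113 + 3125 + 3113 + 3138 + 3115 + 3128 + 3125) / 9 = 3122.1111
s̄ = (15 + 21 + 24 + 15 + 24 + 22 + 15 + 23 + 16) / 9 = 19.4444
UCL = X̄̄ + A₃·s̄ = 3122.1111 + 1.427 × 19.4444 = 3149.8583

3149.858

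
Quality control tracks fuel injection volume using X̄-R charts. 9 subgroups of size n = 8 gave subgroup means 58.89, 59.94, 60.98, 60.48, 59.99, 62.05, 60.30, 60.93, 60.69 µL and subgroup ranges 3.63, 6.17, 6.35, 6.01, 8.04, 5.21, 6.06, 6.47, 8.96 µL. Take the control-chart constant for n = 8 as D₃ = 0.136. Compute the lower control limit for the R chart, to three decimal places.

R̄ = (3.63 + 6.17 + 6.35 + 6.01 + 8.04 + 5.21 + 6.06 + 6.47 + 8.96) / 9 = 56.9000 / 9 = 6.3222
LCL_R = D₃·R̄ = 0.136 × 6.3222 = 0.8598

0.860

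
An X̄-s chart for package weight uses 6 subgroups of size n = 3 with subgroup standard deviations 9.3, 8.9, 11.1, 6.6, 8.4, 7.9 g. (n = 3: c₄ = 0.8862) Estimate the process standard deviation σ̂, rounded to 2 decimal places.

9.82

s̄ = (9.3 + 8.9 + 11.1 + 6.6 + 8.4 + 7.9) / 6 = 8.7000
σ̂ = s̄ / c₄ = 8.7000 / 0.8862 = 9.8172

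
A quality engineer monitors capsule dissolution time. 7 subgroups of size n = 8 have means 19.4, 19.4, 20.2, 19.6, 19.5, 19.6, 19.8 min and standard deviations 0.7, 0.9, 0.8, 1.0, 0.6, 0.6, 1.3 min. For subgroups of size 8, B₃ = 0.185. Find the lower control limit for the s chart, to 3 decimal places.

s̄ = (0.7 + 0.9 + 0.8 + 1.0 + 0.6 + 0.6 + 1.3) / 7 = 0.8429
LCL_s = B₃·s̄ = 0.185 × 0.8429 = 0.1559

0.156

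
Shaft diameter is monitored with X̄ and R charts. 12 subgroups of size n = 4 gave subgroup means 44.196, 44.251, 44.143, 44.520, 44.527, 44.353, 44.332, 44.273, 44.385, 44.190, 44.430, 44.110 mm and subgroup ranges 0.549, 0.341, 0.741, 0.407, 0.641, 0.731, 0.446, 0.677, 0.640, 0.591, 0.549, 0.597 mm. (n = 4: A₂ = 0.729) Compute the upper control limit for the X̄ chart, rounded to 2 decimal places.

44.73

X̄̄ = (44.196 + 44.251 + 44.143 + 44.520 + 44.527 + 44.353 + 44.332 + 44.273 + 44.385 + 44.190 + 44.430 + 44.110) / 12 = 531.7100 / 12 = 44.3092
R̄ = (0.549 + 0.341 + 0.741 + 0.407 + 0.641 + 0.731 + 0.446 + 0.677 + 0.640 + 0.591 + 0.549 + 0.597) / 12 = 6.9100 / 12 = 0.5758
UCL = X̄̄ + A₂·R̄ = 44.3092 + 0.729 × 0.5758 = 44.7289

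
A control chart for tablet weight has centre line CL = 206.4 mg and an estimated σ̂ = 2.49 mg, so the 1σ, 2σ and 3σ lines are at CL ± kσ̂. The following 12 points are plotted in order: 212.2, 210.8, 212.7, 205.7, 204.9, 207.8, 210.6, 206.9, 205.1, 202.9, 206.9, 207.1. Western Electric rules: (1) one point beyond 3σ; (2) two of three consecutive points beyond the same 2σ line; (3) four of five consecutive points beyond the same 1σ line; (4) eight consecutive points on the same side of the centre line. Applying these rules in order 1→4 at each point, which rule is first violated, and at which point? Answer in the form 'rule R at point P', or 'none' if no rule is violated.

Zone of each point (C = within 1σ̂, B = 1σ̂–2σ̂, A = 2σ̂–3σ̂, * = beyond 3σ̂; sign = side of CL): 1:+A, 2:+B, 3:+A, 4:-C, 5:-C, 6:+C, 7:+B, 8:+C, 9:-C, 10:-B, 11:+C, 12:+C
Rule 2 (two of three consecutive points beyond the same 2σ limit) is satisfied at point 3.

rule 2 at point 3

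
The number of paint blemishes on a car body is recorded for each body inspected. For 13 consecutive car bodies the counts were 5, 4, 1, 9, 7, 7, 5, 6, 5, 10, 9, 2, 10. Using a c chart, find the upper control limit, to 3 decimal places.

13.596

c̄ = (5 + 4 + 1 + 9 + 7 + 7 + 5 + 6 + 5 + 10 + 9 + 2 + 10) / 13 = 80 / 13 = 6.1538
UCL = c̄ + 3√c̄ = 6.1538 + 3 × √6.1538 = 6.1538 + 3 × 2.4807 = 13.5959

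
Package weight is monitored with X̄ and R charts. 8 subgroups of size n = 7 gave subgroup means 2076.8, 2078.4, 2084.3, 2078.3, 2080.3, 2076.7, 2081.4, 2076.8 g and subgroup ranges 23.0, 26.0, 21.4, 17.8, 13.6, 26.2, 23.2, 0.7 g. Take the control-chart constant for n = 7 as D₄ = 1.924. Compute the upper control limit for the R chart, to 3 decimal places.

36.532

R̄ = (23.0 + 26.0 + 21.4 + 17.8 + 13.6 + 26.2 + 23.2 + 0.7) / 8 = 151.9000 / 8 = 18.9875
UCL_R = D₄·R̄ = 1.924 × 18.9875 = 36.5320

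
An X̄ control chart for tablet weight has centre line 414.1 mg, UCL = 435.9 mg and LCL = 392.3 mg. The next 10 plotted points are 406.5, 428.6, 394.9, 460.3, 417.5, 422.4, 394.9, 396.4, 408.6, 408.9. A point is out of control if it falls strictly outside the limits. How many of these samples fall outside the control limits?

Compare each point to [392.3, 435.9]: sample 4 = 460.3 > UCL.

1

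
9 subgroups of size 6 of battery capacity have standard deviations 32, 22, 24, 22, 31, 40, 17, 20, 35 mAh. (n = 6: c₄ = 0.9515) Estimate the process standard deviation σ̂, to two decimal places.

28.38

s̄ = (32 + 22 + 24 + 22 + 31 + 40 + 17 + 20 + 35) / 9 = 27.0000
σ̂ = s̄ / c₄ = 27.0000 / 0.9515 = 28.3762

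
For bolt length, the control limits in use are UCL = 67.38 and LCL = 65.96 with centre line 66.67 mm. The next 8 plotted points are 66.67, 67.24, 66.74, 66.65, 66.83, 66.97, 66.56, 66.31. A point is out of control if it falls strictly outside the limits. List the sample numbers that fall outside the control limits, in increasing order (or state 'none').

All 8 points lie within [65.96, 67.38].

none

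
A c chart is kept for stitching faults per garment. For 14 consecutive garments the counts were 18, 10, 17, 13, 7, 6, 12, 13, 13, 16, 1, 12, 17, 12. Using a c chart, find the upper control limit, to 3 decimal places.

22.290

c̄ = (18 + 10 + 17 + 13 + 7 + 6 + 12 + 13 + 13 + 16 + 1 + 12 + 17 + 12) / 14 = 167 / 14 = 11.9286
UCL = c̄ + 3√c̄ = 11.9286 + 3 × √11.9286 = 11.9286 + 3 × 3.4538 = 22.2899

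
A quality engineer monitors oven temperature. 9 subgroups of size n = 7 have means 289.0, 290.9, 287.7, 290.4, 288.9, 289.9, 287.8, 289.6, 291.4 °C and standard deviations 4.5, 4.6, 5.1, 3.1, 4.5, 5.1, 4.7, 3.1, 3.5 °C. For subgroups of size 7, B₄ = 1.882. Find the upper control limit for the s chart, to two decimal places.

7.99

s̄ = (4.5 + 4.6 + 5.1 + 3.1 + 4.5 + 5.1 + 4.7 + 3.1 + 3.5) / 9 = 4.2444
UCL_s = B₄·s̄ = 1.882 × 4.2444 = 7.9880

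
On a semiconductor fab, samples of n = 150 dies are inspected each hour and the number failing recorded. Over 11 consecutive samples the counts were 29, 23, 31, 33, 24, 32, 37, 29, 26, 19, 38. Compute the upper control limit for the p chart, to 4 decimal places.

p̄ = Σdᵢ / (k·n) = 321 / (11 × 150) = 0.19455
UCL = p̄ + 3·√(p̄(1−p̄)/n) = 0.19455 + 3 × √(0.19455×0.80545/150) = 0.19455 + 3 × 0.03232 = 0.29151

0.2915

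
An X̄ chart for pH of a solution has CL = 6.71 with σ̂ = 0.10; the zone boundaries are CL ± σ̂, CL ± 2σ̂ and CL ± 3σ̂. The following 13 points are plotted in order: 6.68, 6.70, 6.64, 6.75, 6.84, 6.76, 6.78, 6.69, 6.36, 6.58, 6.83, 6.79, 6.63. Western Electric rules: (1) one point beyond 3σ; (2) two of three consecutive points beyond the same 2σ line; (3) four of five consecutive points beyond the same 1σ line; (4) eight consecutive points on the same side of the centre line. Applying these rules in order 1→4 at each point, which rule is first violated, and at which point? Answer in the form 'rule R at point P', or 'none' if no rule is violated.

rule 1 at point 9

Zone of each point (C = within 1σ̂, B = 1σ̂–2σ̂, A = 2σ̂–3σ̂, * = beyond 3σ̂; sign = side of CL): 1:-C, 2:-C, 3:-C, 4:+C, 5:+B, 6:+C, 7:+C, 8:-C, 9:-*, 10:-B, 11:+B, 12:+C, 13:-C
Rule 1 (one point beyond the 3σ limits) is satisfied at point 9.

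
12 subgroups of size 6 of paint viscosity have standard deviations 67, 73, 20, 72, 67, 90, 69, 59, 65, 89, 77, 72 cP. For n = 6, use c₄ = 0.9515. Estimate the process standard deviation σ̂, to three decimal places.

71.816

s̄ = (67 + 73 + 20 + 72 + 67 + 90 + 69 + 59 + 65 + 89 + 77 + 72) / 12 = 68.3333
σ̂ = s̄ / c₄ = 68.3333 / 0.9515 = 71.8164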